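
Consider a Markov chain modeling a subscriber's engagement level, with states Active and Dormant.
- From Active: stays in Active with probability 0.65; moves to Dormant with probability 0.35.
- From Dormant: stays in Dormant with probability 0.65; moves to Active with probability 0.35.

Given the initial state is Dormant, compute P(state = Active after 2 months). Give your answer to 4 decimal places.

0.4550

Sum over the intermediate state after 1 month:
P = P(Dormant→Active)·P(Active→Active) + P(Dormant→Dormant)·P(Dormant→Active)
  = 0.35×0.65 + 0.65×0.35
  = 0.2275 + 0.2275 = 0.4550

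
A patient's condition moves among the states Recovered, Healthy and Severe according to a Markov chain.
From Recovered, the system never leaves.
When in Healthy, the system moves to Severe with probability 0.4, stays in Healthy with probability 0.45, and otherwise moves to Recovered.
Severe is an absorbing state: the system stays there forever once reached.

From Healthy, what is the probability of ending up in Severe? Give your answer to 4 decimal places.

0.7273

Let h(s) be the probability of absorption at Severe starting from transient state s. Then h(Severe) = 1 and h(Recovered) = 0. By first-step analysis:
h(Healthy) = 0.15·0 + 0.45·h(Healthy) + 0.4·1
Solving: h(Healthy) = 0.7273.
Starting from Healthy, the probability is 0.7273.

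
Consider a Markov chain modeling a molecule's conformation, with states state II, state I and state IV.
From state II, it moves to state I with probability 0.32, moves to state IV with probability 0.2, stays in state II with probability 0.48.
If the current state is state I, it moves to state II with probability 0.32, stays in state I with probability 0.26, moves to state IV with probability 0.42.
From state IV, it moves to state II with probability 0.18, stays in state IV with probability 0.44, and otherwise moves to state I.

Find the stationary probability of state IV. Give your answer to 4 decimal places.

0.3564

Let the stationary distribution be π with π = πP and π_1 + π_2 + π_3 = 1.
π_1 = 0.48·π_1 + 0.32·π_2 + 0.18·π_3
π_2 = 0.32·π_1 + 0.26·π_2 + 0.38·π_3
Solving with the normalization constraint gives π = (0.3216, 0.3221, 0.3564).
So the stationary probability of state IV is 0.3564.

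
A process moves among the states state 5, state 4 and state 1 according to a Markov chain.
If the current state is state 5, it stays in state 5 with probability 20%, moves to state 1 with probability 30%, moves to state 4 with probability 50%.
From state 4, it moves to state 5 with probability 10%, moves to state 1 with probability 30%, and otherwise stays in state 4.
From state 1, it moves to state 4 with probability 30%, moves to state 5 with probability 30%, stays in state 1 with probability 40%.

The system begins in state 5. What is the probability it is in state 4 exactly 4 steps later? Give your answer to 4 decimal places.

0.4817

Propagate the distribution vector 4 steps from state 5.
After 0 steps: (1.0000, 0.0000, 0.0000)
After 1 step: (0.2000, 0.5000, 0.3000)
After 2 steps: (0.1800, 0.4900, 0.3300)
After 3 steps: (0.1840, 0.4830, 0.3330)
After 4 steps: (0.1850, 0.4817, 0.3333)
P(in state 4 after 4 steps) = 0.4817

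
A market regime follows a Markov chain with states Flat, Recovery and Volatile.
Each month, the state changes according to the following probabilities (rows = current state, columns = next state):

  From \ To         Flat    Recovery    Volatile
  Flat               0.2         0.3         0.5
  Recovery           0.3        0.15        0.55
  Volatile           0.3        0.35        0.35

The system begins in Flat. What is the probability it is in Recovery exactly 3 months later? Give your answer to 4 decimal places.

0.2800

Propagate the distribution vector 3 months from Flat.
After 0 months: (1.0000, 0.0000, 0.0000)
After 1 month: (0.2000, 0.3000, 0.5000)
After 2 months: (0.2800, 0.2800, 0.4400)
After 3 months: (0.2720, 0.2800, 0.4480)
P(in Recovery after 3 months) = 0.2800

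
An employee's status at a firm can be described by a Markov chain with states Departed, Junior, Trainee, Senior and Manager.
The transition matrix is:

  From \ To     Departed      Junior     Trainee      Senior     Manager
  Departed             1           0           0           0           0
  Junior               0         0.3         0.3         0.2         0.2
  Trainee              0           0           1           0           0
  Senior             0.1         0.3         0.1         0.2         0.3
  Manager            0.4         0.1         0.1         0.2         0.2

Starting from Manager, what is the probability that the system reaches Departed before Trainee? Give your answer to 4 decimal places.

Let h(s) be the probability of absorption at Departed starting from transient state s. Then h(Departed) = 1 and h(Trainee) = 0. By first-step analysis:
h(Junior) = 0.3·h(Junior) + 0.3·0 + 0.2·h(Senior) + 0.2·h(Manager)
h(Senior) = 0.1·1 + 0.3·h(Junior) + 0.1·0 + 0.2·h(Senior) + 0.3·h(Manager)
h(Manager) = 0.4·1 + 0.1·h(Junior) + 0.1·0 + 0.2·h(Senior) + 0.2·h(Manager)
Solving: h(Junior) = 0.3333, h(Senior) = 0.5000, h(Manager) = 0.6667.
Starting from Manager, the probability is 0.6667.

0.6667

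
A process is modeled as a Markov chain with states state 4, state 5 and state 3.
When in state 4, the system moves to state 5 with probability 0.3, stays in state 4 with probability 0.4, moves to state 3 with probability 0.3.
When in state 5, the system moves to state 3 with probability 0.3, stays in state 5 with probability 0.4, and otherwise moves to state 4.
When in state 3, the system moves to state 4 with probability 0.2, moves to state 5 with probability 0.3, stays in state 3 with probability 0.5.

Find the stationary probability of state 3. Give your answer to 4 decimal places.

Let the stationary distribution be π with π = πP and π_1 + π_2 + π_3 = 1.
π_1 = 0.4·π_1 + 0.3·π_2 + 0.2·π_3
π_2 = 0.3·π_1 + 0.4·π_2 + 0.3·π_3
Solving with the normalization constraint gives π = (0.2917, 0.3333, 0.3750).
So the stationary probability of state 3 is 0.3750.

0.3750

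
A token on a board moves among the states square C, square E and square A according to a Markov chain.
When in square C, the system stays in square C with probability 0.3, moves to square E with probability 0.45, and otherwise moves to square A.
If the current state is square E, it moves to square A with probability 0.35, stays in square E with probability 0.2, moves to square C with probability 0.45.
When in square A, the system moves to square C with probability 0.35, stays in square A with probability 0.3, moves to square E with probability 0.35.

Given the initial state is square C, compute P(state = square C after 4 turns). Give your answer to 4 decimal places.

0.3660

Propagate the distribution vector 4 turns from square C.
After 0 turns: (1.0000, 0.0000, 0.0000)
After 1 turn: (0.3000, 0.4500, 0.2500)
After 2 turns: (0.3800, 0.3125, 0.3075)
After 3 turns: (0.3623, 0.3411, 0.2966)
After 4 turns: (0.3660, 0.3351, 0.2989)
P(in square C after 4 turns) = 0.3660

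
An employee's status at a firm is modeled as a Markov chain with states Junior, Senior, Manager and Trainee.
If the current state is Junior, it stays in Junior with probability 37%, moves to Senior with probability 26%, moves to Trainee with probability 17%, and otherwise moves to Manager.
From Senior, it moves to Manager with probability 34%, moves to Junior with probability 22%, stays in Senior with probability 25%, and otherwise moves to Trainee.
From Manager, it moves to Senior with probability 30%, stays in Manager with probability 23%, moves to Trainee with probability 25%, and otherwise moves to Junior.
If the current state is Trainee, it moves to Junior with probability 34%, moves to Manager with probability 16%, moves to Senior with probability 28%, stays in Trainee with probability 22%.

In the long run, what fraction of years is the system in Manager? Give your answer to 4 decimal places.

0.2368

Let the stationary distribution be π with π = πP and π_1 + π_2 + π_3 + π_4 = 1.
π_1 = 0.37·π_1 + 0.22·π_2 + 0.22·π_3 + 0.34·π_4
π_2 = 0.26·π_1 + 0.25·π_2 + 0.3·π_3 + 0.28·π_4
π_3 = 0.2·π_1 + 0.34·π_2 + 0.23·π_3 + 0.16·π_4
Solving with the normalization constraint gives π = (0.2877, 0.2709, 0.2368, 0.2046).
So the stationary probability of Manager is 0.2368.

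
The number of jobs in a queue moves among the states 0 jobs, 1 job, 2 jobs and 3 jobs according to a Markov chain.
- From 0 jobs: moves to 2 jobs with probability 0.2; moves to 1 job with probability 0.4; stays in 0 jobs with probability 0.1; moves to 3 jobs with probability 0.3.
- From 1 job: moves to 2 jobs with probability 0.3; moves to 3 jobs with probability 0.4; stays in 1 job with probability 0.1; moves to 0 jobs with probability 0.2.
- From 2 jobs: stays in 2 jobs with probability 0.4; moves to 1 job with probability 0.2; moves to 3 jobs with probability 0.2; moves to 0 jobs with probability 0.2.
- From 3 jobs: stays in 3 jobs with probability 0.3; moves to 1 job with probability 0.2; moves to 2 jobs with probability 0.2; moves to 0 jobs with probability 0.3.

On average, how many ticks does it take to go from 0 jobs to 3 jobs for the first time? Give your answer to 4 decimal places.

Let t(s) be the expected number of ticks to first reach 3 jobs from state s, with t(3 jobs) = 0. Conditioning on the first tick:
t(0 jobs) = 1 + 0.1·t(0 jobs) + 0.4·t(1 job) + 0.2·t(2 jobs)
t(1 job) = 1 + 0.2·t(0 jobs) + 0.1·t(1 job) + 0.3·t(2 jobs)
t(2 jobs) = 1 + 0.2·t(0 jobs) + 0.2·t(1 job) + 0.4·t(2 jobs)
Solving: t(0 jobs) = 3.3544, t(1 job) = 3.1329, t(2 jobs) = 3.8291.
Expected ticks from 0 jobs to 3 jobs: 3.3544.

3.3544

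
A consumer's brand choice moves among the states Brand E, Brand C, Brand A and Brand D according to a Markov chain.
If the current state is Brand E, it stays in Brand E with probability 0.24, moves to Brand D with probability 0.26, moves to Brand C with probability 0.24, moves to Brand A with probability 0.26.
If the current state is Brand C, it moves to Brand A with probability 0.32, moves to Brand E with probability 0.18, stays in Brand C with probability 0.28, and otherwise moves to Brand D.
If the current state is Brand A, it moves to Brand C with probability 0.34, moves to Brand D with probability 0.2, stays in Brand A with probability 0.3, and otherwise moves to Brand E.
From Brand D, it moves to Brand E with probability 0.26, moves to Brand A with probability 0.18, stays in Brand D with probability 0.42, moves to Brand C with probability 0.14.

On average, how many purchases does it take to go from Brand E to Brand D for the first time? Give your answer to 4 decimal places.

4.3197

Let t(s) be the expected number of purchases to first reach Brand D from state s, with t(Brand D) = 0. Conditioning on the first purchase:
t(Brand E) = 1 + 0.24·t(Brand E) + 0.24·t(Brand C) + 0.26·t(Brand A)
t(Brand C) = 1 + 0.18·t(Brand E) + 0.28·t(Brand C) + 0.32·t(Brand A)
t(Brand A) = 1 + 0.16·t(Brand E) + 0.34·t(Brand C) + 0.3·t(Brand A)
Solving: t(Brand E) = 4.3197, t(Brand C) = 4.5178, t(Brand A) = 4.6103.
Expected purchases from Brand E to Brand D: 4.3197.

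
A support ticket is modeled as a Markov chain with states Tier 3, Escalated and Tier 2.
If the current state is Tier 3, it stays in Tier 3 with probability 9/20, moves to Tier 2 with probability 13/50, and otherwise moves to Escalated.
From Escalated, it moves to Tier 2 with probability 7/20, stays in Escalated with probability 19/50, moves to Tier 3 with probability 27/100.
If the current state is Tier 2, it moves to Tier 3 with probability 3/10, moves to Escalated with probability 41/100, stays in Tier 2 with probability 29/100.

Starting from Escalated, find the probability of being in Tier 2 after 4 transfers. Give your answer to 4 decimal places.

Propagate the distribution vector 4 transfers from Escalated.
After 0 transfers: (0.0000, 1.0000, 0.0000)
After 1 transfer: (0.2700, 0.3800, 0.3500)
After 2 transfers: (0.3291, 0.3662, 0.3047)
After 3 transfers: (0.3384, 0.3595, 0.3021)
After 4 transfers: (0.3400, 0.3586, 0.3014)
P(in Tier 2 after 4 transfers) = 0.3014

0.3014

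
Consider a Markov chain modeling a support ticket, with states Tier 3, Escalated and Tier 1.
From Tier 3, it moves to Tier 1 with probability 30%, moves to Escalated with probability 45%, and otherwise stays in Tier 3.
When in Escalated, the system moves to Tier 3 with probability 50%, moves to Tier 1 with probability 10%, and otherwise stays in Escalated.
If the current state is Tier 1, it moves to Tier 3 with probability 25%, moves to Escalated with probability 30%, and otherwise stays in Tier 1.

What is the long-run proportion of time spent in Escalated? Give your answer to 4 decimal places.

0.3913

Let the stationary distribution be π with π = πP and π_1 + π_2 + π_3 = 1.
π_1 = 0.25·π_1 + 0.5·π_2 + 0.25·π_3
π_2 = 0.45·π_1 + 0.4·π_2 + 0.3·π_3
Solving with the normalization constraint gives π = (0.3478, 0.3913, 0.2609).
So the stationary probability of Escalated is 0.3913.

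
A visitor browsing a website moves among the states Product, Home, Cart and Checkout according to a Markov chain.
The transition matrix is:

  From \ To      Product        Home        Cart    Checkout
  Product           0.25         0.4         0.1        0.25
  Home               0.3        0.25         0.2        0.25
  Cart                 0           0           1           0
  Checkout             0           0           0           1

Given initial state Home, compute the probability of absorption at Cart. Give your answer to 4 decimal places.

Let h(s) be the probability of absorption at Cart starting from transient state s. Then h(Cart) = 1 and h(Checkout) = 0. By first-step analysis:
h(Product) = 0.25·h(Product) + 0.4·h(Home) + 0.1·1 + 0.25·0
h(Home) = 0.3·h(Product) + 0.25·h(Home) + 0.2·1 + 0.25·0
Solving: h(Product) = 0.3503, h(Home) = 0.4068.
Starting from Home, the probability is 0.4068.

0.4068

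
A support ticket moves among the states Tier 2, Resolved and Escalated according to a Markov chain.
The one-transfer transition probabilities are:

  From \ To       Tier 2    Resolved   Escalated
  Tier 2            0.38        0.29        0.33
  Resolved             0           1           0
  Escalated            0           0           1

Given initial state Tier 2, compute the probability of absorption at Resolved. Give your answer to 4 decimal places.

0.4677

Let h(s) be the probability of absorption at Resolved starting from transient state s. Then h(Resolved) = 1 and h(Escalated) = 0. By first-step analysis:
h(Tier 2) = 0.38·h(Tier 2) + 0.29·1 + 0.33·0
Solving: h(Tier 2) = 0.4677.
Starting from Tier 2, the probability is 0.4677.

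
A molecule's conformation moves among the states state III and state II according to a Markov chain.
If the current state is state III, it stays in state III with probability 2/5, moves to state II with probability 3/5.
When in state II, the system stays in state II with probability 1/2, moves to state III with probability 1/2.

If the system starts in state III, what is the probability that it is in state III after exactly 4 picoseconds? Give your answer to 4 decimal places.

0.4546

Propagate the distribution vector 4 picoseconds from state III.
After 0 picoseconds: (1.0000, 0.0000)
After 1 picosecond: (0.4000, 0.6000)
After 2 picoseconds: (0.4600, 0.5400)
After 3 picoseconds: (0.4540, 0.5460)
After 4 picoseconds: (0.4546, 0.5454)
P(in state III after 4 picoseconds) = 0.4546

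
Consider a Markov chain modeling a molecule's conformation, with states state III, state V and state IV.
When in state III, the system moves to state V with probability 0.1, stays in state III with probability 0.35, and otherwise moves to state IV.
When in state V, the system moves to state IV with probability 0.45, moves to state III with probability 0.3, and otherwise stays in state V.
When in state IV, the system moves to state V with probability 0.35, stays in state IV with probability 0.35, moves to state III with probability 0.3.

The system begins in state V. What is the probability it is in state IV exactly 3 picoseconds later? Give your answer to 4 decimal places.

0.4380

Propagate the distribution vector 3 picoseconds from state V.
After 0 picoseconds: (0.0000, 1.0000, 0.0000)
After 1 picosecond: (0.3000, 0.2500, 0.4500)
After 2 picoseconds: (0.3150, 0.2500, 0.4350)
After 3 picoseconds: (0.3158, 0.2463, 0.4380)
P(in state IV after 3 picoseconds) = 0.4380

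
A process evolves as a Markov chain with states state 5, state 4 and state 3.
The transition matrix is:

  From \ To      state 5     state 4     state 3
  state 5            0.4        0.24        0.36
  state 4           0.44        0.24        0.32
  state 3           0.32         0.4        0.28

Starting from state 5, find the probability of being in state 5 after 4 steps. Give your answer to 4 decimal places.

Propagate the distribution vector 4 steps from state 5.
After 0 steps: (1.0000, 0.0000, 0.0000)
After 1 step: (0.4000, 0.2400, 0.3600)
After 2 steps: (0.3808, 0.2976, 0.3216)
After 3 steps: (0.3862, 0.2915, 0.3224)
After 4 steps: (0.3859, 0.2916, 0.3226)
P(in state 5 after 4 steps) = 0.3859

0.3859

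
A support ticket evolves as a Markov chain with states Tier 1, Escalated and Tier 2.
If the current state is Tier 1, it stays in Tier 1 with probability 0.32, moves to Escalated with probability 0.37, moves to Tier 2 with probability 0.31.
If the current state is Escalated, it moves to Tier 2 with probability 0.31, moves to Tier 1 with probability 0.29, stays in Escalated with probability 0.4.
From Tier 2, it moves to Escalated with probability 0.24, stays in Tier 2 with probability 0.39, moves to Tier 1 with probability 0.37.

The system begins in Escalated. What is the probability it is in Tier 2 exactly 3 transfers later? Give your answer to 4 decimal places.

0.3368

Propagate the distribution vector 3 transfers from Escalated.
After 0 transfers: (0.0000, 1.0000, 0.0000)
After 1 transfer: (0.2900, 0.4000, 0.3100)
After 2 transfers: (0.3235, 0.3417, 0.3348)
After 3 transfers: (0.3265, 0.3367, 0.3368)
P(in Tier 2 after 3 transfers) = 0.3368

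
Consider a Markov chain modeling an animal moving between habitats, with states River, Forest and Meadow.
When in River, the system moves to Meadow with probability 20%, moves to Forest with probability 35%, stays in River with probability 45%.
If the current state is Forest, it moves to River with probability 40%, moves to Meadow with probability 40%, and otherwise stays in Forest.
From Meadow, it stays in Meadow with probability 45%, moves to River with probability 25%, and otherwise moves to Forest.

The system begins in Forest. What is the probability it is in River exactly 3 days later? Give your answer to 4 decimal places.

Propagate the distribution vector 3 days from Forest.
After 0 days: (0.0000, 1.0000, 0.0000)
After 1 day: (0.4000, 0.2000, 0.4000)
After 2 days: (0.3600, 0.3000, 0.3400)
After 3 days: (0.3670, 0.2880, 0.3450)
P(in River after 3 days) = 0.3670

0.3670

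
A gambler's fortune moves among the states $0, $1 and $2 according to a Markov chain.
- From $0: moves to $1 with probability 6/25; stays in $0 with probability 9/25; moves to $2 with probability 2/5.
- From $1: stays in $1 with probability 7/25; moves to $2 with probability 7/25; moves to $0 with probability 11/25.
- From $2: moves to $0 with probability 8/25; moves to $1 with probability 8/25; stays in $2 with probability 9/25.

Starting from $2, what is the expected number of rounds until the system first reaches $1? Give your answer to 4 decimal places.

3.4091

Let t(s) be the expected number of rounds to first reach $1 from state s, with t($1) = 0. Conditioning on the first round:
t($0) = 1 + 0.36·t($0) + 0.4·t($2)
t($2) = 1 + 0.32·t($0) + 0.36·t($2)
Solving: t($0) = 3.6932, t($2) = 3.4091.
Expected rounds from $2 to $1: 3.4091.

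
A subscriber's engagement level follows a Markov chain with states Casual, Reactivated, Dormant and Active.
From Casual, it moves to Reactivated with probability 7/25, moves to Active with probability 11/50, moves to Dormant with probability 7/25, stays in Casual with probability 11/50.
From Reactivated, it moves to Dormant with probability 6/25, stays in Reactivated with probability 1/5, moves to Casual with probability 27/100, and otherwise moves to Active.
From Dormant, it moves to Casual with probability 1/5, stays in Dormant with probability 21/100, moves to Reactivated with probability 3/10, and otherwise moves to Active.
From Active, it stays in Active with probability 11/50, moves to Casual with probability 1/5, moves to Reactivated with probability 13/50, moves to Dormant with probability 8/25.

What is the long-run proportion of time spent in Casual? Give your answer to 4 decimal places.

0.2226

Let the stationary distribution be π with π = πP and π_1 + π_2 + π_3 + π_4 = 1.
π_1 = 0.22·π_1 + 0.27·π_2 + 0.2·π_3 + 0.2·π_4
π_2 = 0.28·π_1 + 0.2·π_2 + 0.3·π_3 + 0.26·π_4
π_3 = 0.28·π_1 + 0.24·π_2 + 0.21·π_3 + 0.32·π_4
Solving with the normalization constraint gives π = (0.2226, 0.2594, 0.2616, 0.2565).
So the stationary probability of Casual is 0.2226.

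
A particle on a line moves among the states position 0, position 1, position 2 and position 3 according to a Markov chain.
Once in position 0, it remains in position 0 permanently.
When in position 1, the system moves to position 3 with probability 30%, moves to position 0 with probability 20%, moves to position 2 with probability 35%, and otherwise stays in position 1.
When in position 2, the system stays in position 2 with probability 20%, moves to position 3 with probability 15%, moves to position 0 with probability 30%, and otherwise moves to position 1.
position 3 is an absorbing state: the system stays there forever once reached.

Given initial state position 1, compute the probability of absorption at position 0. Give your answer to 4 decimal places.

0.4753

Let h(s) be the probability of absorption at position 0 starting from transient state s. Then h(position 0) = 1 and h(position 3) = 0. By first-step analysis:
h(position 1) = 0.2·1 + 0.15·h(position 1) + 0.35·h(position 2) + 0.3·0
h(position 2) = 0.3·1 + 0.35·h(position 1) + 0.2·h(position 2) + 0.15·0
Solving: h(position 1) = 0.4753, h(position 2) = 0.5830.
Starting from position 1, the probability is 0.4753.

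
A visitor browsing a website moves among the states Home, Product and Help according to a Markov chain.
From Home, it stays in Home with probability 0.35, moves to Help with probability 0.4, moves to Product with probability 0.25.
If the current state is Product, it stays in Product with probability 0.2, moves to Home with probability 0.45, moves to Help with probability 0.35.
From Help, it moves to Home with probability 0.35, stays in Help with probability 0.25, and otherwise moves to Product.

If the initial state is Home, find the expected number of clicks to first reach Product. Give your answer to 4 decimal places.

3.3094

Let t(s) be the expected number of clicks to first reach Product from state s, with t(Product) = 0. Conditioning on the first click:
t(Home) = 1 + 0.35·t(Home) + 0.4·t(Help)
t(Help) = 1 + 0.35·t(Home) + 0.25·t(Help)
Solving: t(Home) = 3.3094, t(Help) = 2.8777.
Expected clicks from Home to Product: 3.3094.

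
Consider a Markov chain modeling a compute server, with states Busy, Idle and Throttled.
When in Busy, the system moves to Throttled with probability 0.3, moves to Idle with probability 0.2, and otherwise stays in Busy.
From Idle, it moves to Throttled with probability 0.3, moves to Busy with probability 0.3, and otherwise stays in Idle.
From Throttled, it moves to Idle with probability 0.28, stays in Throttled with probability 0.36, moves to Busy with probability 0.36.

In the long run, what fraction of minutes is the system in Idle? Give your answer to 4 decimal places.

Let the stationary distribution be π with π = πP and π_1 + π_2 + π_3 = 1.
π_1 = 0.5·π_1 + 0.3·π_2 + 0.36·π_3
π_2 = 0.2·π_1 + 0.4·π_2 + 0.28·π_3
Solving with the normalization constraint gives π = (0.3989, 0.2819, 0.3191).
So the stationary probability of Idle is 0.2819.

0.2819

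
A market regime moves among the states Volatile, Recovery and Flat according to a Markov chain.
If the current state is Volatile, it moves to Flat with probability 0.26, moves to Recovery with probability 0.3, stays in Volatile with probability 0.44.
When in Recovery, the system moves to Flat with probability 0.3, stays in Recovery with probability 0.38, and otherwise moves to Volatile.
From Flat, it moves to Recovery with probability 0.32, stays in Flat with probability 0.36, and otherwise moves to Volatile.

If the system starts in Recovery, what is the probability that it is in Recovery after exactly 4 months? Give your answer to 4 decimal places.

0.3327

Propagate the distribution vector 4 months from Recovery.
After 0 months: (0.0000, 1.0000, 0.0000)
After 1 month: (0.3200, 0.3800, 0.3000)
After 2 months: (0.3584, 0.3364, 0.3052)
After 3 months: (0.3630, 0.3330, 0.3040)
After 4 months: (0.3636, 0.3327, 0.3037)
P(in Recovery after 4 months) = 0.3327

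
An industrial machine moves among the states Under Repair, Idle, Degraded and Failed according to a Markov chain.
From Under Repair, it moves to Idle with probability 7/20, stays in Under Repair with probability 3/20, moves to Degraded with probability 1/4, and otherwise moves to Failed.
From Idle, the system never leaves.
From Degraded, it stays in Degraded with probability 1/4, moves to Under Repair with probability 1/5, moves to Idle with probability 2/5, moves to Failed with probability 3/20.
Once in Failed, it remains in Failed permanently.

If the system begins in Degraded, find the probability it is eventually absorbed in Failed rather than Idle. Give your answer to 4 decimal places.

Let h(s) be the probability of absorption at Failed starting from transient state s. Then h(Failed) = 1 and h(Idle) = 0. By first-step analysis:
h(Under Repair) = 0.15·h(Under Repair) + 0.35·0 + 0.25·h(Degraded) + 0.25·1
h(Degraded) = 0.2·h(Under Repair) + 0.4·0 + 0.25·h(Degraded) + 0.15·1
Solving: h(Under Repair) = 0.3830, h(Degraded) = 0.3021.
Starting from Degraded, the probability is 0.3021.

0.3021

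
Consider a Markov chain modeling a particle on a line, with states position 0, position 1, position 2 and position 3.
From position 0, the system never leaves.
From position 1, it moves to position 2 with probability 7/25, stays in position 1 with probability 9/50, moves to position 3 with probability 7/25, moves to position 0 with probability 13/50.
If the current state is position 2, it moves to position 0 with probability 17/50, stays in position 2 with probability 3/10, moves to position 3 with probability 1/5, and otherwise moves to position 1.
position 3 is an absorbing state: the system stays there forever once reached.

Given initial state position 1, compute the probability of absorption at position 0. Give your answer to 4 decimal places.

0.5238

Let h(s) be the probability of absorption at position 0 starting from transient state s. Then h(position 0) = 1 and h(position 3) = 0. By first-step analysis:
h(position 1) = 0.26·1 + 0.18·h(position 1) + 0.28·h(position 2) + 0.28·0
h(position 2) = 0.34·1 + 0.16·h(position 1) + 0.3·h(position 2) + 0.2·0
Solving: h(position 1) = 0.5238, h(position 2) = 0.6054.
Starting from position 1, the probability is 0.5238.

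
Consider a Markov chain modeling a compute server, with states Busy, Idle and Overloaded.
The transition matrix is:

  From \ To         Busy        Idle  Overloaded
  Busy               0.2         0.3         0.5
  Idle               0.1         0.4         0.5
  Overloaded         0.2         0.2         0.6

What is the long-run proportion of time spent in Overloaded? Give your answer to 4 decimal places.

0.5556

Let the stationary distribution be π with π = πP and π_1 + π_2 + π_3 = 1.
π_1 = 0.2·π_1 + 0.1·π_2 + 0.2·π_3
π_2 = 0.3·π_1 + 0.4·π_2 + 0.2·π_3
Solving with the normalization constraint gives π = (0.1728, 0.2716, 0.5556).
So the stationary probability of Overloaded is 0.5556.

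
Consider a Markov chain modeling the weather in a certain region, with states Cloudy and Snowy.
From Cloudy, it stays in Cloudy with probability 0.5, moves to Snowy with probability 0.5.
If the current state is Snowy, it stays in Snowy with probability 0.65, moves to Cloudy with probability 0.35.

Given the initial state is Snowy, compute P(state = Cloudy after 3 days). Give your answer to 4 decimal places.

Propagate the distribution vector 3 days from Snowy.
After 0 days: (0.0000, 1.0000)
After 1 day: (0.3500, 0.6500)
After 2 days: (0.4025, 0.5975)
After 3 days: (0.4104, 0.5896)
P(in Cloudy after 3 days) = 0.4104

0.4104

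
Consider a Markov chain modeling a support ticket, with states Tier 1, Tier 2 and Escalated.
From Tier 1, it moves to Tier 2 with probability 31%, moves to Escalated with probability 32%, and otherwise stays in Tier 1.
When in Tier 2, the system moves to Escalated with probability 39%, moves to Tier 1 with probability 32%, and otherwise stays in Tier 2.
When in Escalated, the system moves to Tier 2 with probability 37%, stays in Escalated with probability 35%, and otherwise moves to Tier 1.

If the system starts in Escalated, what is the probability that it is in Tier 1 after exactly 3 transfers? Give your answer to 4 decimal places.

0.3217

Propagate the distribution vector 3 transfers from Escalated.
After 0 transfers: (0.0000, 0.0000, 1.0000)
After 1 transfer: (0.2800, 0.3700, 0.3500)
After 2 transfers: (0.3200, 0.3236, 0.3564)
After 3 transfers: (0.3217, 0.3249, 0.3533)
P(in Tier 1 after 3 transfers) = 0.3217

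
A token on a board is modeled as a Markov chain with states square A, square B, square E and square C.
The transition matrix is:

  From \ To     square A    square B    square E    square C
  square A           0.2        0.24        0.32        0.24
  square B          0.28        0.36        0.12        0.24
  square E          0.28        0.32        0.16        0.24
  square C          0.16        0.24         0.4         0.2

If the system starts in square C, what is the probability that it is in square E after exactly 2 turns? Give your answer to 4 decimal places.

Propagate the distribution vector 2 turns from square C.
After 0 turns: (0.0000, 0.0000, 0.0000, 1.0000)
After 1 turn: (0.1600, 0.2400, 0.4000, 0.2000)
After 2 turns: (0.2432, 0.3008, 0.2240, 0.2320)
P(in square E after 2 turns) = 0.2240

0.2240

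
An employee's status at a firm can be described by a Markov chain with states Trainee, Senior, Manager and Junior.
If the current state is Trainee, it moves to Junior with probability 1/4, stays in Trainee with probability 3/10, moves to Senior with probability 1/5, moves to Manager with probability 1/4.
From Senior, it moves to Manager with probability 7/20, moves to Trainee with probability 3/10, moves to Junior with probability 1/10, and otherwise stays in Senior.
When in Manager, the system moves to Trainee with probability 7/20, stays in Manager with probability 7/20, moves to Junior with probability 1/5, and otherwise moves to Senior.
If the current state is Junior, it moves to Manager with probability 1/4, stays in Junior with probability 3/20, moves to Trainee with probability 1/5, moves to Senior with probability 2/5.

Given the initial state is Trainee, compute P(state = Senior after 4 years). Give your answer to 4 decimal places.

0.2170

Propagate the distribution vector 4 years from Trainee.
After 0 years: (1.0000, 0.0000, 0.0000, 0.0000)
After 1 year: (0.3000, 0.2000, 0.2500, 0.2500)
After 2 years: (0.2875, 0.2350, 0.2950, 0.1825)
After 3 years: (0.2965, 0.2188, 0.3030, 0.1818)
After 4 years: (0.2970, 0.2170, 0.3022, 0.1839)
P(in Senior after 4 years) = 0.2170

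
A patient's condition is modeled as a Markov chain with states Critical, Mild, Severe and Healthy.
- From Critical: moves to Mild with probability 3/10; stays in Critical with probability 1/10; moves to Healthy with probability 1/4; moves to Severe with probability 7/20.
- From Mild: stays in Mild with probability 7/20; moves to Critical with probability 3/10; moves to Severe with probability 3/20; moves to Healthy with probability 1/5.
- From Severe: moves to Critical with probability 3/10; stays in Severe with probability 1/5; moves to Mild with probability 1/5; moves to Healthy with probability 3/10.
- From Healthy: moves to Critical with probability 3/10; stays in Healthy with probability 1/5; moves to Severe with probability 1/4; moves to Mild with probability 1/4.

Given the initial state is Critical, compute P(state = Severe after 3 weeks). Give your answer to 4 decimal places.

0.2406

Propagate the distribution vector 3 weeks from Critical.
After 0 weeks: (1.0000, 0.0000, 0.0000, 0.0000)
After 1 week: (0.1000, 0.3000, 0.3500, 0.2500)
After 2 weeks: (0.2800, 0.2675, 0.2125, 0.2400)
After 3 weeks: (0.2440, 0.2801, 0.2406, 0.2353)
P(in Severe after 3 weeks) = 0.2406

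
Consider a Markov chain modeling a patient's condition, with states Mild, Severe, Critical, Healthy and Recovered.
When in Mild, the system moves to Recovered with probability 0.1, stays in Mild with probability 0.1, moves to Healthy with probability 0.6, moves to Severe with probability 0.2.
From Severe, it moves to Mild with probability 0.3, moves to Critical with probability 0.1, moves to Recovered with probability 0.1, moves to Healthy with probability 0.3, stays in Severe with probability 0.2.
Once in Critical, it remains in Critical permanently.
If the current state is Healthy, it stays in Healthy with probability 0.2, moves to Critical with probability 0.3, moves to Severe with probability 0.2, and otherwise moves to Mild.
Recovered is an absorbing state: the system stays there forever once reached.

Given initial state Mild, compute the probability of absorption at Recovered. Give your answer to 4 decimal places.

0.3116

Let h(s) be the probability of absorption at Recovered starting from transient state s. Then h(Recovered) = 1 and h(Critical) = 0. By first-step analysis:
h(Mild) = 0.1·h(Mild) + 0.2·h(Severe) + 0.6·h(Healthy) + 0.1·1
h(Severe) = 0.3·h(Mild) + 0.2·h(Severe) + 0.1·0 + 0.3·h(Healthy) + 0.1·1
h(Healthy) = 0.3·h(Mild) + 0.2·h(Severe) + 0.3·0 + 0.2·h(Healthy)
Solving: h(Mild) = 0.3116, h(Severe) = 0.3152, h(Healthy) = 0.1957.
Starting from Mild, the probability is 0.3116.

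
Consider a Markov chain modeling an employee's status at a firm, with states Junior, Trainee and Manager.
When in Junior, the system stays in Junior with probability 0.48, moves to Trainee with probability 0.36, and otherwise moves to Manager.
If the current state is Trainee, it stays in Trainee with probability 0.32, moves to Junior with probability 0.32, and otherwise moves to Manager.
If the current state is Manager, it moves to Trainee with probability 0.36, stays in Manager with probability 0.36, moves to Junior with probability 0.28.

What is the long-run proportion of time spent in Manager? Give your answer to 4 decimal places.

Let the stationary distribution be π with π = πP and π_1 + π_2 + π_3 = 1.
π_1 = 0.48·π_1 + 0.32·π_2 + 0.28·π_3
π_2 = 0.36·π_1 + 0.32·π_2 + 0.36·π_3
Solving with the normalization constraint gives π = (0.3673, 0.3462, 0.2865).
So the stationary probability of Manager is 0.2865.

0.2865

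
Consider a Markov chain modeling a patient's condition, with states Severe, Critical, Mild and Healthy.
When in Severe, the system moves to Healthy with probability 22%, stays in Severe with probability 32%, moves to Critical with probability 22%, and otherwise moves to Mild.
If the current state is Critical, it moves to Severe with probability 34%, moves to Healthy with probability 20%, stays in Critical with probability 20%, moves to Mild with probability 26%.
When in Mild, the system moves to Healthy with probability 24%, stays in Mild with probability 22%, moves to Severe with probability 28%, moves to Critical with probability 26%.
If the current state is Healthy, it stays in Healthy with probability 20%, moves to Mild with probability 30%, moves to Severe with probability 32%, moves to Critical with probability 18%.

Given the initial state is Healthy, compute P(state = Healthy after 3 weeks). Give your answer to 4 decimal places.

Propagate the distribution vector 3 weeks from Healthy.
After 0 weeks: (0.0000, 0.0000, 0.0000, 1.0000)
After 1 week: (0.3200, 0.1800, 0.3000, 0.2000)
After 2 weeks: (0.3116, 0.2204, 0.2496, 0.2184)
After 3 weeks: (0.3144, 0.2168, 0.2525, 0.2162)
P(in Healthy after 3 weeks) = 0.2162

0.2162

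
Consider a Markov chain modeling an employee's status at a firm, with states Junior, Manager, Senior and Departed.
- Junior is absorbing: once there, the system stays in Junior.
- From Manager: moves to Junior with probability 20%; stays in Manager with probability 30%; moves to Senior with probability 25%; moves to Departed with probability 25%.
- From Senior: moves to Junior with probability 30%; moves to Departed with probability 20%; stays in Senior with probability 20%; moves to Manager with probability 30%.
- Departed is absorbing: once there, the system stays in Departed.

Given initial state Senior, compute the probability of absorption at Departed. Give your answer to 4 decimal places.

0.4433

Let h(s) be the probability of absorption at Departed starting from transient state s. Then h(Departed) = 1 and h(Junior) = 0. By first-step analysis:
h(Manager) = 0.2·0 + 0.3·h(Manager) + 0.25·h(Senior) + 0.25·1
h(Senior) = 0.3·0 + 0.3·h(Manager) + 0.2·h(Senior) + 0.2·1
Solving: h(Manager) = 0.5155, h(Senior) = 0.4433.
Starting from Senior, the probability is 0.4433.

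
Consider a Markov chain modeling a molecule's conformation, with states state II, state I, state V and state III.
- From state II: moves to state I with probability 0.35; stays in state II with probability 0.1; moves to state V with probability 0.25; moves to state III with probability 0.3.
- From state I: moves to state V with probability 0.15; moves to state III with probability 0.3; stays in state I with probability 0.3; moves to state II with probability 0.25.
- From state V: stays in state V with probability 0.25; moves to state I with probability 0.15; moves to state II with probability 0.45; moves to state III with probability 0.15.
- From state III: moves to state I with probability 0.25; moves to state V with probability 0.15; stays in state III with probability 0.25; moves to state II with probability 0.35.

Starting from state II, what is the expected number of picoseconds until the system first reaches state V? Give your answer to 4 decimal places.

Let t(s) be the expected number of picoseconds to first reach state V from state s, with t(state V) = 0. Conditioning on the first picosecond:
t(state II) = 1 + 0.1·t(state II) + 0.35·t(state I) + 0.3·t(state III)
t(state I) = 1 + 0.25·t(state II) + 0.3·t(state I) + 0.3·t(state III)
t(state III) = 1 + 0.35·t(state II) + 0.25·t(state I) + 0.25·t(state III)
Solving: t(state II) = 5.2406, t(state I) = 5.7398, t(state III) = 5.6922.
Expected picoseconds from state II to state V: 5.2406.

5.2406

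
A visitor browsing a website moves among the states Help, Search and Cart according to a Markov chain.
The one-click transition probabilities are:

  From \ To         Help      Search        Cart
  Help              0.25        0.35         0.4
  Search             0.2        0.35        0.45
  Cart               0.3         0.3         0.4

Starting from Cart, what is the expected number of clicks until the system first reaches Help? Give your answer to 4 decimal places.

3.7255

Let t(s) be the expected number of clicks to first reach Help from state s, with t(Help) = 0. Conditioning on the first click:
t(Search) = 1 + 0.35·t(Search) + 0.45·t(Cart)
t(Cart) = 1 + 0.3·t(Search) + 0.4·t(Cart)
Solving: t(Search) = 4.1176, t(Cart) = 3.7255.
Expected clicks from Cart to Help: 3.7255.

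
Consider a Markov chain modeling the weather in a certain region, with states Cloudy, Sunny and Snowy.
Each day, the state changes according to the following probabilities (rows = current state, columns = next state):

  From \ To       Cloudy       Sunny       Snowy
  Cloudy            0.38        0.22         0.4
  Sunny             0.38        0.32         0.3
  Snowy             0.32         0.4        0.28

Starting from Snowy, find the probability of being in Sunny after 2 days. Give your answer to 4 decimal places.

Sum over the intermediate state after 1 day:
P = P(Snowy→Cloudy)·P(Cloudy→Sunny) + P(Snowy→Sunny)·P(Sunny→Sunny) + P(Snowy→Snowy)·P(Snowy→Sunny)
  = 0.32×0.22 + 0.4×0.32 + 0.28×0.4
  = 0.0704 + 0.1280 + 0.1120 = 0.3104

0.3104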